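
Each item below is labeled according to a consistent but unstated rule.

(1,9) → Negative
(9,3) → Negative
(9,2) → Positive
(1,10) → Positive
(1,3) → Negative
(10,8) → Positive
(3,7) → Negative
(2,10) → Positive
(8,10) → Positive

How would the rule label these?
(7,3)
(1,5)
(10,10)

The distinguishing property — second is even — holds for all the 'Positive' cases and none of the 'Negative' cases.
(7,3): Negative (second 3). (1,5): Negative (second 5). (10,10): Positive (second 10).

Negative, Negative, Positive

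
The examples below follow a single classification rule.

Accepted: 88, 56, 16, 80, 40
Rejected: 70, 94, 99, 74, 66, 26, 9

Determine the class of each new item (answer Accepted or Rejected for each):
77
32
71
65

Rejected, Accepted, Rejected, Rejected

All 'Accepted' examples share one property — multiple of 4 — and every 'Rejected' example lacks it.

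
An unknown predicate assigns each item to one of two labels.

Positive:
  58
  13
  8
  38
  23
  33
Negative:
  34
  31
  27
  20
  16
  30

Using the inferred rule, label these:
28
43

Positive, Positive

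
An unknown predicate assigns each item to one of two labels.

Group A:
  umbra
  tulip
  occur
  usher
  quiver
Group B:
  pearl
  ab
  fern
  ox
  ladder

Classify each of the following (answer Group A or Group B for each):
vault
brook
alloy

Every 'Group A' example satisfies: contains 'u'. None of the 'Group B' examples do.
vault → has 'u' → Group A.
brook → no 'u' → Group B.
alloy → no 'u' → Group B.

Group A, Group B, Group B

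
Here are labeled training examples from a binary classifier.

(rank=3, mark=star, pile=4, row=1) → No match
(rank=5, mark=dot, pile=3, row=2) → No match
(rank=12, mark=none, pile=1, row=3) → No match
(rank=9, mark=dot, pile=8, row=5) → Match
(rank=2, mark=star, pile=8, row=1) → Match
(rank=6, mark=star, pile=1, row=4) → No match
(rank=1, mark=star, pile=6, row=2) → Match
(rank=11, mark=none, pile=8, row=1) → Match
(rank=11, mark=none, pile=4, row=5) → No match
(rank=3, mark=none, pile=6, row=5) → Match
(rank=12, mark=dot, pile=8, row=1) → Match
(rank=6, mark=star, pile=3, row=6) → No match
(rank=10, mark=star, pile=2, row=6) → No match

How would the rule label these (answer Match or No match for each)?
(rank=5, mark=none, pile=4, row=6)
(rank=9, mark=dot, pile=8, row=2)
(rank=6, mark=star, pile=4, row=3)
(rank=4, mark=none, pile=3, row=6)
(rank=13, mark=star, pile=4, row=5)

No match, Match, No match, No match, No match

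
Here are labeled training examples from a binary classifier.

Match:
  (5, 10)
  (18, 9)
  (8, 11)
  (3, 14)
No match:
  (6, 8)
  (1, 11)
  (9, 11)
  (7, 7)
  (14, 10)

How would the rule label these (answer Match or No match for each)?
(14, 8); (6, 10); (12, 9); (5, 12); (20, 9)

The classifier is using: sum is odd.
(14, 8): No match (14+8 = 22). (6, 10): No match (6+10 = 16). (12, 9): Match (12+9 = 21). (5, 12): Match (5+12 = 17). (20, 9): Match (20+9 = 29).

No match, No match, Match, Match, Match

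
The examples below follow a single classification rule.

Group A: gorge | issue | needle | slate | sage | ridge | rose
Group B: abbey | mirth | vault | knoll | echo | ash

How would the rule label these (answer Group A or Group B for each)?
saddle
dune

Group A, Group A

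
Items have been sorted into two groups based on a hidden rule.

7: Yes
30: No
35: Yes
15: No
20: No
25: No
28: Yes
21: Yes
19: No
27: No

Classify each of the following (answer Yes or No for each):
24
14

No, Yes

Comparing the two groups points to one rule — multiple of 7.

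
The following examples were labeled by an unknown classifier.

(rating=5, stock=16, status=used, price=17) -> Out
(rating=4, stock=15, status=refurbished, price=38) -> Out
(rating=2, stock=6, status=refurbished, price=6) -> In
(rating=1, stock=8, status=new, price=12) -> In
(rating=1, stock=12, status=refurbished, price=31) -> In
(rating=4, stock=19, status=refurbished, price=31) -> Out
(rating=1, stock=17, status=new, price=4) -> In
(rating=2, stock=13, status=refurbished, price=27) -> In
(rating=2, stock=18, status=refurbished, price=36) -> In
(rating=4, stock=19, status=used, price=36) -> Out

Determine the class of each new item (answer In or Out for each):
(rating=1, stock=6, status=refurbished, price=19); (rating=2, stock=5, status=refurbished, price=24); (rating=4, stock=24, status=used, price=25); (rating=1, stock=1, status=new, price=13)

In, In, Out, In

The rule appears to be: rating ≤ 2.
(rating=1, stock=6, status=refurbished, price=19): rating = 1, fits → In.
(rating=2, stock=5, status=refurbished, price=24): rating = 2, fits → In.
(rating=4, stock=24, status=used, price=25): rating = 4, fails the rule → Out.
(rating=1, stock=1, status=new, price=13): rating = 1, fits → In.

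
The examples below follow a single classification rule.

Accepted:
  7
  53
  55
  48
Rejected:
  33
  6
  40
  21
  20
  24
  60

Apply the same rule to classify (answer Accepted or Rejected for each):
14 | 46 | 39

Every 'Accepted' example satisfies: digit sum ≥ 7. None of the 'Rejected' examples do.
Rejected: 14, since digit sum 1+4 = 5.
Accepted: 46, since digit sum 4+6 = 10.
Accepted: 39, since digit sum 3+9 = 12.

Rejected, Accepted, Accepted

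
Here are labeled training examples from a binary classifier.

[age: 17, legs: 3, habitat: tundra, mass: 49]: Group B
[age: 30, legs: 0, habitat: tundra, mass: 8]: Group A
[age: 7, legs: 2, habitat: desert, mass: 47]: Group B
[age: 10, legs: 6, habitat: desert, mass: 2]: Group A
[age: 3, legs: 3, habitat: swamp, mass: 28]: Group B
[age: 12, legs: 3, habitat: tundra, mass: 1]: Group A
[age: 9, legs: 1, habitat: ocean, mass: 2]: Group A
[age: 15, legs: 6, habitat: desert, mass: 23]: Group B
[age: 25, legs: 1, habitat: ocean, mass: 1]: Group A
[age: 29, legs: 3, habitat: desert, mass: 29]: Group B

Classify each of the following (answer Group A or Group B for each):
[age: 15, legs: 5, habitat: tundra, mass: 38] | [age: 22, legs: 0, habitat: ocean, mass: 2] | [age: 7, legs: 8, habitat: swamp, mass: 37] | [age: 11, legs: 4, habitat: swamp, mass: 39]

Group B, Group A, Group B, Group B

'Group A' ⟺ mass ≤ 8.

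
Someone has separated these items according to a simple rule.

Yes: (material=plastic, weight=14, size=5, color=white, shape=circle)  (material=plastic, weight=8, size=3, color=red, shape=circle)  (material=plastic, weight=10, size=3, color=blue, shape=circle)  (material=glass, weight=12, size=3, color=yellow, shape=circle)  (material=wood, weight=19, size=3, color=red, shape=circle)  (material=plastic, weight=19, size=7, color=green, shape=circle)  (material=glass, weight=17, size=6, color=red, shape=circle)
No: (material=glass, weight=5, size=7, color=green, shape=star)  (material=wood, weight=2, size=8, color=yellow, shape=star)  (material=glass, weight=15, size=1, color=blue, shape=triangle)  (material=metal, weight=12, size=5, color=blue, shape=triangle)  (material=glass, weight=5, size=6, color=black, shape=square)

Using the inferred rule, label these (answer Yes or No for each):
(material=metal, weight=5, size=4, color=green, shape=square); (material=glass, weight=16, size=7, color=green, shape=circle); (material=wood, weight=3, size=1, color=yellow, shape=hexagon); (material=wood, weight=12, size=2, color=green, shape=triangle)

No, Yes, No, No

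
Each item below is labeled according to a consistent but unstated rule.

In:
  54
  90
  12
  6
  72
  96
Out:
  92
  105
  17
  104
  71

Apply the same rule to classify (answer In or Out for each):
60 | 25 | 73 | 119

Checking candidate rules against both groups, what survives is: multiple of 6.
60 — 60 = 6·10, hence In.
25 — 25 = 6·4 + 1, hence Out.
73 — 73 = 6·12 + 1, hence Out.
119 — 119 = 6·19 + 5, hence Out.

In, Out, Out, Out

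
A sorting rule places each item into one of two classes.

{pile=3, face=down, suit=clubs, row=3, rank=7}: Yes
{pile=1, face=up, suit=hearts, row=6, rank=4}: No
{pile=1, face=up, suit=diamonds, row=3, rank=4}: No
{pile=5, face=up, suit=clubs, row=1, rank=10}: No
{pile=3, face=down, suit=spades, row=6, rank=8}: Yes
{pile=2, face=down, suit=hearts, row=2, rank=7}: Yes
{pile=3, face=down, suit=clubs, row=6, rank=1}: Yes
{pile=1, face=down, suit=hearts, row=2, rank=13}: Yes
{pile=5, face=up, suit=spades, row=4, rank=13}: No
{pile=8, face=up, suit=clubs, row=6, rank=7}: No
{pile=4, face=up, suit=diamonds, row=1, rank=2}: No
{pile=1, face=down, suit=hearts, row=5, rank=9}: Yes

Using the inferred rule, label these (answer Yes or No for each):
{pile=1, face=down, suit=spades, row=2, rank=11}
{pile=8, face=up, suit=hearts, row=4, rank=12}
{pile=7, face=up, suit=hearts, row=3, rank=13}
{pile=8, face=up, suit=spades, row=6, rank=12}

Yes, No, No, No

'Yes' ⟺ face is down.
{pile=1, face=down, suit=spades, row=2, rank=11} — face is down, hence Yes. {pile=8, face=up, suit=hearts, row=4, rank=12} — face is up, hence No. {pile=7, face=up, suit=hearts, row=3, rank=13} — face is up, hence No. {pile=8, face=up, suit=spades, row=6, rank=12} — face is up, hence No.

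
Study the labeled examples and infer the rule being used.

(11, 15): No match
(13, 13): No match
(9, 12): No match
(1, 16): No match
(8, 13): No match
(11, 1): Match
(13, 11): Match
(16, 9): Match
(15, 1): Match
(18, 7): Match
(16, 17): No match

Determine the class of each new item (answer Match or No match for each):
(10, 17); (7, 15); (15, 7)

No match, No match, Match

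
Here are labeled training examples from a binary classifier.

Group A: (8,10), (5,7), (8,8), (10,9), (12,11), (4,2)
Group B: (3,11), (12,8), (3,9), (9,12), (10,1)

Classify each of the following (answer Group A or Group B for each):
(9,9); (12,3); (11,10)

Group A, Group B, Group A

'Group A' ⟺ |first − second| ≤ 2.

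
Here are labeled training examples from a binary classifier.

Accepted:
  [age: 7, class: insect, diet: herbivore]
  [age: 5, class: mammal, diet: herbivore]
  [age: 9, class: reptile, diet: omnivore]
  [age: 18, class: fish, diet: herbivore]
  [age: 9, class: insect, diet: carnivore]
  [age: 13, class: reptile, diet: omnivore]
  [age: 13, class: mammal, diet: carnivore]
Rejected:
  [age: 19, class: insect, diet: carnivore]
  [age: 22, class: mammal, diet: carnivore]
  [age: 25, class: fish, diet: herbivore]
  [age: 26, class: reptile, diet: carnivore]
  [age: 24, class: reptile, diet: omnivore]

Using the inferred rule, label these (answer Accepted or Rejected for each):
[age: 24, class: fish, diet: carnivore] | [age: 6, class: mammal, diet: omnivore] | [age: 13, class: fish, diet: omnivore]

The rule appears to be: age ≤ 18.
[age: 24, class: fish, diet: carnivore]: age = 24, does not satisfy this → Rejected. [age: 6, class: mammal, diet: omnivore]: age = 6, satisfies this → Accepted. [age: 13, class: fish, diet: omnivore]: age = 13, satisfies this → Accepted.

Rejected, Accepted, Accepted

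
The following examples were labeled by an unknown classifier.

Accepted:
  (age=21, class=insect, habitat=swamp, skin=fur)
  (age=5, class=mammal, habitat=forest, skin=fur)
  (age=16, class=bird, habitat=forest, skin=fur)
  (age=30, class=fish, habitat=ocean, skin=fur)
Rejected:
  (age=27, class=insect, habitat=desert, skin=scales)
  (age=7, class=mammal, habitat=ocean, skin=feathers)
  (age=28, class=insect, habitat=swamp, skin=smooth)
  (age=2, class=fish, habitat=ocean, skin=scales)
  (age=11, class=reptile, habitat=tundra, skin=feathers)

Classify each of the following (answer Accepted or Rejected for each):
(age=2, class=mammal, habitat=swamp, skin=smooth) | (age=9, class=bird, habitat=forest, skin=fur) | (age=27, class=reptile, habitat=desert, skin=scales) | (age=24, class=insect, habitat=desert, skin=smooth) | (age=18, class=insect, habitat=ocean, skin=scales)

One predicate separates the groups cleanly: skin is fur.
(age=2, class=mammal, habitat=swamp, skin=smooth): skin is smooth, fails the rule → Rejected.
(age=9, class=bird, habitat=forest, skin=fur): skin is fur, meets the rule → Accepted.
(age=27, class=reptile, habitat=desert, skin=scales): skin is scales, fails the rule → Rejected.
(age=24, class=insect, habitat=desert, skin=smooth): skin is smooth, fails the rule → Rejected.
(age=18, class=insect, habitat=ocean, skin=scales): skin is scales, fails the rule → Rejected.

Rejected, Accepted, Rejected, Rejected, Rejected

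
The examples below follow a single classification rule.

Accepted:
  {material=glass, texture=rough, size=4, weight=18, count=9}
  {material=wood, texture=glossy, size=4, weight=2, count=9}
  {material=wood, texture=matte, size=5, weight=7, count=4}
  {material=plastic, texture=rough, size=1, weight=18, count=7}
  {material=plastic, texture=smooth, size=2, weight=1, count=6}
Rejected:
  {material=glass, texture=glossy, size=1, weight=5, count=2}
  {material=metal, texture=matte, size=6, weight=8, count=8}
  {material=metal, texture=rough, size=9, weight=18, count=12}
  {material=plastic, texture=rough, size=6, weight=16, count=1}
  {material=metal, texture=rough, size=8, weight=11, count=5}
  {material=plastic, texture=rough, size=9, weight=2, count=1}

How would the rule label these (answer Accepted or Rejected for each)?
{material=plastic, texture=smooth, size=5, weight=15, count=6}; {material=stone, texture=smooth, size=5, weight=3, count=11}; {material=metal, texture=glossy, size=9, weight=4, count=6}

Accepted, Accepted, Rejected

Rule: size ≤ 5 AND count ≥ 4. This holds for each 'Accepted' example and fails for each 'Rejected' one.
{material=plastic, texture=smooth, size=5, weight=15, count=6}: size = 5, count = 6 — matches, so Accepted.
{material=stone, texture=smooth, size=5, weight=3, count=11}: size = 5, count = 11 — matches, so Accepted.
{material=metal, texture=glossy, size=9, weight=4, count=6}: size = 9, count = 6 — does not fit, so Rejected.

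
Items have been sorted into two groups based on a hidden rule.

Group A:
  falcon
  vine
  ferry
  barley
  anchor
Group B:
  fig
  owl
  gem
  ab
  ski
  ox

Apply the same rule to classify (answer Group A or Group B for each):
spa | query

Group B, Group A

One predicate separates the groups cleanly: length ≥ 4.
spa: length 3 — doesn't match, so Group B. query: length 5 — passes, so Group A.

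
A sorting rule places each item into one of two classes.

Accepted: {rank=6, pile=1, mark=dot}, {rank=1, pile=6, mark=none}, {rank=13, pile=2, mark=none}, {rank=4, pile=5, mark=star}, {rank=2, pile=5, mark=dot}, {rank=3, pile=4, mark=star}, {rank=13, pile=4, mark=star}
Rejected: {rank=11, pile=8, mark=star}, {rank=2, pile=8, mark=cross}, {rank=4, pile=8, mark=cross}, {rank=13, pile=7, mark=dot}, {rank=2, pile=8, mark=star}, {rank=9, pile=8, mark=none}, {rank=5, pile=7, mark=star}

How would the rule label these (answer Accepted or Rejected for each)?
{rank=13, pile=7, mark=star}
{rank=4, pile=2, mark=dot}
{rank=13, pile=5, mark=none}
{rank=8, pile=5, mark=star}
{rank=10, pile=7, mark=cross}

All 'Accepted' examples share one property — pile ≤ 6 — and every 'Rejected' example lacks it.
{rank=13, pile=7, mark=star} — pile = 7, hence Rejected.
{rank=4, pile=2, mark=dot} — pile = 2, hence Accepted.
{rank=13, pile=5, mark=none} — pile = 5, hence Accepted.
{rank=8, pile=5, mark=star} — pile = 5, hence Accepted.
{rank=10, pile=7, mark=cross} — pile = 7, hence Rejected.

Rejected, Accepted, Accepted, Accepted, Rejected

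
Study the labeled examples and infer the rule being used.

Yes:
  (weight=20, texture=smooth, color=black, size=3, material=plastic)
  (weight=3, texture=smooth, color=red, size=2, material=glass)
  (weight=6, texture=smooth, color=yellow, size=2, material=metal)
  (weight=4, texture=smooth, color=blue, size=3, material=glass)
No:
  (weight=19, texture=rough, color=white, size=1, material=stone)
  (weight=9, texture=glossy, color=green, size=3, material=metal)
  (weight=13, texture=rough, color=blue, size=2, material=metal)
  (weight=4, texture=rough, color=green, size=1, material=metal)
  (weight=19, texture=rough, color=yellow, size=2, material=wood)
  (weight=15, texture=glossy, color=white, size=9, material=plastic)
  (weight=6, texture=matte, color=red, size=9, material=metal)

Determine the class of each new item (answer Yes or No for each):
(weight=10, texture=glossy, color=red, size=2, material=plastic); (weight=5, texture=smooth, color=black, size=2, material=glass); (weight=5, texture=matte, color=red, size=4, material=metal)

No, Yes, No

The simplest hypothesis consistent with all the labels is: texture is smooth.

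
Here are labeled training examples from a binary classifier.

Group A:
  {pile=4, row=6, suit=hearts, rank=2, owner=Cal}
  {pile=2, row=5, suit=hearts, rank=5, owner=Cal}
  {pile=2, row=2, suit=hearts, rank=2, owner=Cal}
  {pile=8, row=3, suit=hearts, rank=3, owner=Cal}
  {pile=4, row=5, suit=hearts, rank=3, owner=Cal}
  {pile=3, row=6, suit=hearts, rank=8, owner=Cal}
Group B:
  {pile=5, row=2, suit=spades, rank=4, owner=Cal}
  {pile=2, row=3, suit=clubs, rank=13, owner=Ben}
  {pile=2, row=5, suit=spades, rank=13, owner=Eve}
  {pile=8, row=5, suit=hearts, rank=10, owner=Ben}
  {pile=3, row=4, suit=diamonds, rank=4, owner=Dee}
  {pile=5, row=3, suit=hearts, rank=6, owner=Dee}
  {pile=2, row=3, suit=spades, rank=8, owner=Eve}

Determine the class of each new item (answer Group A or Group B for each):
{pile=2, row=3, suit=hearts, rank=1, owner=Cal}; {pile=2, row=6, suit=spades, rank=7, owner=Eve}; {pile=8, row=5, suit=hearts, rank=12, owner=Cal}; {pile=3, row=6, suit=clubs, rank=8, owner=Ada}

Group A, Group B, Group A, Group B

The simplest hypothesis consistent with all the labels is: suit is hearts AND owner is Cal.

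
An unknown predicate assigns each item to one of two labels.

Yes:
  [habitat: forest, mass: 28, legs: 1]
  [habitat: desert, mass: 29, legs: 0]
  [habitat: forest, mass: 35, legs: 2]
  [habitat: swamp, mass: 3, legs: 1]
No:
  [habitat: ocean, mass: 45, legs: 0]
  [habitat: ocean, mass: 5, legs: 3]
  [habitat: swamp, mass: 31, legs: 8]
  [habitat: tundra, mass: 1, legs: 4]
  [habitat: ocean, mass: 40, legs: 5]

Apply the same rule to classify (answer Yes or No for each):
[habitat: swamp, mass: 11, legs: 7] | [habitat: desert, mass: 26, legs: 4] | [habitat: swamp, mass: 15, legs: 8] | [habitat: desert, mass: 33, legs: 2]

No, No, No, Yes

The pattern is that an item is 'Yes' exactly when: mass ≤ 35 AND legs ≤ 2.
[habitat: swamp, mass: 11, legs: 7]: No (mass = 11, legs = 7). [habitat: desert, mass: 26, legs: 4]: No (mass = 26, legs = 4). [habitat: swamp, mass: 15, legs: 8]: No (mass = 15, legs = 8). [habitat: desert, mass: 33, legs: 2]: Yes (mass = 33, legs = 2).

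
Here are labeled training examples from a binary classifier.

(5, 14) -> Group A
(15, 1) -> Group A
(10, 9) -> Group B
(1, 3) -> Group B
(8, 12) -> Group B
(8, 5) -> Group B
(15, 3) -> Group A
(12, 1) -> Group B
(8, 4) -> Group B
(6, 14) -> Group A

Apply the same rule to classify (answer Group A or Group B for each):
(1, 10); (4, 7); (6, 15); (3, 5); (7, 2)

Group B, Group B, Group A, Group B, Group B

The distinguishing property — max ≥ 14 — holds for all the 'Group A' cases and none of the 'Group B' cases.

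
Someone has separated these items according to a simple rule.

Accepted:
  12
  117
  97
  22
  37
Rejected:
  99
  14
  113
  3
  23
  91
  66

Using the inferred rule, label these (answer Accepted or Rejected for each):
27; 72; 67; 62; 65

Accepted, Accepted, Accepted, Accepted, Rejected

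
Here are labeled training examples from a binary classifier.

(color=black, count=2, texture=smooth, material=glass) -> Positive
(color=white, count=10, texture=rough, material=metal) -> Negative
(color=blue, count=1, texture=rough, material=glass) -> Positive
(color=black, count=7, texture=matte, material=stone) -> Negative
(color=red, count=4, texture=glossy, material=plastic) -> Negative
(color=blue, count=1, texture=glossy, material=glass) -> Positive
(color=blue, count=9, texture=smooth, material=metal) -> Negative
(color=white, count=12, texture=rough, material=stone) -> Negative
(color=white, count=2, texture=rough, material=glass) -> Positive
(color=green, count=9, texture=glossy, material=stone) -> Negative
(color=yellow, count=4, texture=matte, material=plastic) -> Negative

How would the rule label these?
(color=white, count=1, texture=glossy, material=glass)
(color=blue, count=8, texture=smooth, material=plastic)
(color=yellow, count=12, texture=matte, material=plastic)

Positive, Negative, Negative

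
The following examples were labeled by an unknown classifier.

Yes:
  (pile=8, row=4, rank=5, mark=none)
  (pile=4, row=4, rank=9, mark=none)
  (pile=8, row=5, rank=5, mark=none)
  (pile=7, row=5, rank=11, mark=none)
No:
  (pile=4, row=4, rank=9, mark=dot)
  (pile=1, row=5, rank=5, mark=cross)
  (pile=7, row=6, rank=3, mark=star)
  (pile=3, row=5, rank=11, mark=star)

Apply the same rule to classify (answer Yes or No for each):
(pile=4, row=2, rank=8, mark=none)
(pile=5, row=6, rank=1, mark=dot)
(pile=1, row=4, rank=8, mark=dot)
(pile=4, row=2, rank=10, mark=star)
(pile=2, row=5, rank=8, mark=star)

The distinguishing property — mark is none — holds for all the 'Yes' cases and none of the 'No' cases.
(pile=4, row=2, rank=8, mark=none): mark is none — checks out, so Yes.
(pile=5, row=6, rank=1, mark=dot): mark is dot — does not satisfy this, so No.
(pile=1, row=4, rank=8, mark=dot): mark is dot — does not satisfy this, so No.
(pile=4, row=2, rank=10, mark=star): mark is star — does not satisfy this, so No.
(pile=2, row=5, rank=8, mark=star): mark is star — does not satisfy this, so No.

Yes, No, No, No, No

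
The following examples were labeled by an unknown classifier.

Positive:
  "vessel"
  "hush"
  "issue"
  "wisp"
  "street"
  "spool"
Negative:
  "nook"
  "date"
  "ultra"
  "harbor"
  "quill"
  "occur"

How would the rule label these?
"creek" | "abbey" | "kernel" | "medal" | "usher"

Negative, Negative, Negative, Negative, Positive

Looking at the examples, the only property every 'Positive' case has and every 'Negative' case lacks is: contains 's'.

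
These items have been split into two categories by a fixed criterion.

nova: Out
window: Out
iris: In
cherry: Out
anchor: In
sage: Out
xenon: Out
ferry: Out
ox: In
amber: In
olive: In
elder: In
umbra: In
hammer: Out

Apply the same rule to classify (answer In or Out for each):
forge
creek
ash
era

Out, Out, In, In

Checking candidate rules against both groups, what survives is: starts with a vowel.
forge → starts with 'f' → Out.
creek → starts with 'c' → Out.
ash → starts with 'a' → In.
era → starts with 'e' → In.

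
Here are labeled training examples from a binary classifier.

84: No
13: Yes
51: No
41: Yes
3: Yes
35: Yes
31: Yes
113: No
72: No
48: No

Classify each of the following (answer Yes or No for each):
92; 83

No, No

The simplest hypothesis consistent with all the labels is: at most 41.
92: 92 > 41 — fails this test, so No. 83: 83 > 41 — fails this test, so No.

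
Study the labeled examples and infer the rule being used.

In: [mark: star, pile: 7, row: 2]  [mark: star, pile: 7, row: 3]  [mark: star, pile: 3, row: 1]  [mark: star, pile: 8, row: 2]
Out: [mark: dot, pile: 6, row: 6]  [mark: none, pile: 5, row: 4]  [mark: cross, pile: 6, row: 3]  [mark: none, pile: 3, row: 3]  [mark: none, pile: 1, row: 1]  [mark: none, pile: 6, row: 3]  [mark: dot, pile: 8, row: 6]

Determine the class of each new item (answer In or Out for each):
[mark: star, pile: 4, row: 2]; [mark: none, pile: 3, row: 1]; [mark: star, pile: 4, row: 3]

In, Out, In

The rule appears to be: mark is star.
[mark: star, pile: 4, row: 2]: mark is star — satisfies this, so In. [mark: none, pile: 3, row: 1]: mark is none — lacks this property, so Out. [mark: star, pile: 4, row: 3]: mark is star — satisfies this, so In.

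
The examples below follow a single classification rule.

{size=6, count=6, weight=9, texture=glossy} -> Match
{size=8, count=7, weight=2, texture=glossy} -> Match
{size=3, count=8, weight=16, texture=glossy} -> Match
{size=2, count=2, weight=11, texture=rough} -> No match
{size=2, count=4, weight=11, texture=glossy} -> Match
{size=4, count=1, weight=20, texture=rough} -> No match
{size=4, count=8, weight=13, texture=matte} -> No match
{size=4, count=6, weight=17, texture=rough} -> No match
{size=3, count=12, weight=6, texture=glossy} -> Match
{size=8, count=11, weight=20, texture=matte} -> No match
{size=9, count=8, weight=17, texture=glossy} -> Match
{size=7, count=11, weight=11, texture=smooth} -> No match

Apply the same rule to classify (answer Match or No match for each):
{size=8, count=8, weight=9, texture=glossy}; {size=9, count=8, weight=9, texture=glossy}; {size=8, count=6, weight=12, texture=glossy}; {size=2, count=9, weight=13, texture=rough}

Match, Match, Match, No match

Looking at the examples, the only property every 'Match' case has and every 'No match' case lacks is: texture is glossy.
{size=8, count=8, weight=9, texture=glossy} → texture is glossy → Match.
{size=9, count=8, weight=9, texture=glossy} → texture is glossy → Match.
{size=8, count=6, weight=12, texture=glossy} → texture is glossy → Match.
{size=2, count=9, weight=13, texture=rough} → texture is rough → No match.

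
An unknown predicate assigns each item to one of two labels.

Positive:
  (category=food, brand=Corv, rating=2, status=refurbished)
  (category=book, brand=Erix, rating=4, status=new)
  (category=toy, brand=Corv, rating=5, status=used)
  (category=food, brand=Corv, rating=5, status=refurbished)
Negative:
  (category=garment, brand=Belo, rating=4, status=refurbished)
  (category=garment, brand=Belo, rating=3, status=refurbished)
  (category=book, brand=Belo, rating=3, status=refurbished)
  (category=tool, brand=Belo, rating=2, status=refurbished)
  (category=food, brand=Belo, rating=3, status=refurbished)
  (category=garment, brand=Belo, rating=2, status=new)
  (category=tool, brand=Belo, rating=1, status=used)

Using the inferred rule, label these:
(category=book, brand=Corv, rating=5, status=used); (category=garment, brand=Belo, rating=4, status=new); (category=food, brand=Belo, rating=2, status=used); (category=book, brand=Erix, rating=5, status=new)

The distinguishing property — brand is not Belo — holds for all the 'Positive' cases and none of the 'Negative' cases.
(category=book, brand=Corv, rating=5, status=used) → brand is Corv → Positive. (category=garment, brand=Belo, rating=4, status=new) → brand is Belo → Negative. (category=food, brand=Belo, rating=2, status=used) → brand is Belo → Negative. (category=book, brand=Erix, rating=5, status=new) → brand is Erix → Positive.

Positive, Negative, Negative, Positive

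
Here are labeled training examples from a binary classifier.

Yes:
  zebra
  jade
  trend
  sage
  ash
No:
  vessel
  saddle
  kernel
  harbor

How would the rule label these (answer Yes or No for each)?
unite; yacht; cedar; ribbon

Yes, Yes, Yes, No

The distinguishing property — length ≤ 5 — holds for all the 'Yes' cases and none of the 'No' cases.
unite: length 5, checks out → Yes. yacht: length 5, checks out → Yes. cedar: length 5, checks out → Yes. ribbon: length 6, does not fit → No.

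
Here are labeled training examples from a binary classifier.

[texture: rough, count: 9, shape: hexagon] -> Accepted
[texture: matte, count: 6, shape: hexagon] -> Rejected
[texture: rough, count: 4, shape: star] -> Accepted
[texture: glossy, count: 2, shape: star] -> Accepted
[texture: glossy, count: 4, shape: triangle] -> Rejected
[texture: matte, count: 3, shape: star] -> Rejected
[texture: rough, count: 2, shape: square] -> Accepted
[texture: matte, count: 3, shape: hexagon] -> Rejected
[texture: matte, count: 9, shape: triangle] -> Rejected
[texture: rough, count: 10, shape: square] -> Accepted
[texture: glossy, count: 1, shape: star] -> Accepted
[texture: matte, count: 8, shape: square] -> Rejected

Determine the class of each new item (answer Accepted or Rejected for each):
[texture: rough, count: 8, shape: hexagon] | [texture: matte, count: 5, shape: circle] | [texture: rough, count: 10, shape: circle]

Accepted, Rejected, Accepted

One predicate separates the groups cleanly: texture is rough OR count ≤ 2.
[texture: rough, count: 8, shape: hexagon] — texture is rough, count = 8, hence Accepted.
[texture: matte, count: 5, shape: circle] — texture is matte, count = 5, hence Rejected.
[texture: rough, count: 10, shape: circle] — texture is rough, count = 10, hence Accepted.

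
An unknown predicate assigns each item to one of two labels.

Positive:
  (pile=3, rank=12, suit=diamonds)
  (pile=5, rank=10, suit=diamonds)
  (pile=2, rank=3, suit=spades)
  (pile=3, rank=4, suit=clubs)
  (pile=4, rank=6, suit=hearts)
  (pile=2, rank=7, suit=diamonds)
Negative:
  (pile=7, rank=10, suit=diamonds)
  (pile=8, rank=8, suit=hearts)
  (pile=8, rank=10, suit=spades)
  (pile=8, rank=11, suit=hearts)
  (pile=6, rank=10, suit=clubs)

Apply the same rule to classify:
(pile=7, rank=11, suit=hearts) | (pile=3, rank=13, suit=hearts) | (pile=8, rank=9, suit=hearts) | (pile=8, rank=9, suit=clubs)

Negative, Positive, Negative, Negative

A rule that fits every label: pile ≤ 5 — true of each 'Positive' example, false of each 'Negative' one.
(pile=7, rank=11, suit=hearts): pile = 7 — fails the rule, so Negative. (pile=3, rank=13, suit=hearts): pile = 3 — checks out, so Positive. (pile=8, rank=9, suit=hearts): pile = 8 — fails the rule, so Negative. (pile=8, rank=9, suit=clubs): pile = 8 — fails the rule, so Negative.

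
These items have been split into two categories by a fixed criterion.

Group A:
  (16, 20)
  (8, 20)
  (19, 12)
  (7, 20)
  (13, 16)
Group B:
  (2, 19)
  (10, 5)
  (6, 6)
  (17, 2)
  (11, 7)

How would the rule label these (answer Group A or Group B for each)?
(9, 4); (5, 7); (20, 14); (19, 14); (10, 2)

A rule that fits every label: sum ≥ 27 — true of each 'Group A' example, false of each 'Group B' one.
Group B: (9, 4), since 9+4 = 13. Group B: (5, 7), since 5+7 = 12. Group A: (20, 14), since 20+14 = 34. Group A: (19, 14), since 19+14 = 33. Group B: (10, 2), since 10+2 = 12.

Group B, Group B, Group A, Group A, Group B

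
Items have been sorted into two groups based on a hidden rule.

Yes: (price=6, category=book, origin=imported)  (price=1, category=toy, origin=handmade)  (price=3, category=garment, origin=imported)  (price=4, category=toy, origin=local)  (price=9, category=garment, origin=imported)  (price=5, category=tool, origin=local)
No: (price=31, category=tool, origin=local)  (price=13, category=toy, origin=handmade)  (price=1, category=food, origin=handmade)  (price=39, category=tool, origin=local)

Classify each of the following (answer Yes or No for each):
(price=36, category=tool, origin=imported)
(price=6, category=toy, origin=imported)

The distinguishing property — category is not food AND price ≤ 9 — holds for all the 'Yes' cases and none of the 'No' cases.

No, Yes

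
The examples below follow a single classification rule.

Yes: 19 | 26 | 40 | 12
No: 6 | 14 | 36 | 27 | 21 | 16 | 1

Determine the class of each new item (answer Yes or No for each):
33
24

Rule: ≡ 5 (mod 7). This holds for each 'Yes' example and fails for each 'No' one.
33: 33 mod 7 = 5, satisfies this → Yes. 24: 24 mod 7 = 3, does not pass → No.

Yes, No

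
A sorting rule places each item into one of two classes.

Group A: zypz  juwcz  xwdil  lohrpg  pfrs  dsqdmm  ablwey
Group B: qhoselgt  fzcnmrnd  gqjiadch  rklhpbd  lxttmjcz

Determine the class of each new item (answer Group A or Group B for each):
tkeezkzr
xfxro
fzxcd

The distinguishing property — length ≤ 6 — holds for all the 'Group A' cases and none of the 'Group B' cases.
tkeezkzr: length 8, doesn't qualify → Group B.
xfxro: length 5, fits → Group A.
fzxcd: length 5, fits → Group A.

Group B, Group A, Group A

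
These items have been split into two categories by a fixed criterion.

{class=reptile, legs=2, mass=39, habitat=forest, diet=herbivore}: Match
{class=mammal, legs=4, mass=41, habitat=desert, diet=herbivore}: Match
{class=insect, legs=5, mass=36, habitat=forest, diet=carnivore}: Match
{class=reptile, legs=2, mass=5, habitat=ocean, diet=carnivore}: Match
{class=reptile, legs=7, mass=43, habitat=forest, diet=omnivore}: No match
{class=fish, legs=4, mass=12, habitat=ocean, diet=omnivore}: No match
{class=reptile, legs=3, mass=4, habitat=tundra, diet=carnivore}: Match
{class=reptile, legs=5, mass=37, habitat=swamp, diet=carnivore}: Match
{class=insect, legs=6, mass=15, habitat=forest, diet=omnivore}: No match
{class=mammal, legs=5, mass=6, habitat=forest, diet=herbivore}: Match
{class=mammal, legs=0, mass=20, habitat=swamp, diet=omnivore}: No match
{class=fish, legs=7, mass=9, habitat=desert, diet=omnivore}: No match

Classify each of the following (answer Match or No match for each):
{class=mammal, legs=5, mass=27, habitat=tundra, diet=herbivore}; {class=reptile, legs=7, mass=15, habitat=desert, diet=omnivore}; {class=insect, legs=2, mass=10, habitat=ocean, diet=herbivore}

The simplest hypothesis consistent with all the labels is: diet is not omnivore.
{class=mammal, legs=5, mass=27, habitat=tundra, diet=herbivore} → diet is herbivore → Match.
{class=reptile, legs=7, mass=15, habitat=desert, diet=omnivore} → diet is omnivore → No match.
{class=insect, legs=2, mass=10, habitat=ocean, diet=herbivore} → diet is herbivore → Match.

Match, No match, Match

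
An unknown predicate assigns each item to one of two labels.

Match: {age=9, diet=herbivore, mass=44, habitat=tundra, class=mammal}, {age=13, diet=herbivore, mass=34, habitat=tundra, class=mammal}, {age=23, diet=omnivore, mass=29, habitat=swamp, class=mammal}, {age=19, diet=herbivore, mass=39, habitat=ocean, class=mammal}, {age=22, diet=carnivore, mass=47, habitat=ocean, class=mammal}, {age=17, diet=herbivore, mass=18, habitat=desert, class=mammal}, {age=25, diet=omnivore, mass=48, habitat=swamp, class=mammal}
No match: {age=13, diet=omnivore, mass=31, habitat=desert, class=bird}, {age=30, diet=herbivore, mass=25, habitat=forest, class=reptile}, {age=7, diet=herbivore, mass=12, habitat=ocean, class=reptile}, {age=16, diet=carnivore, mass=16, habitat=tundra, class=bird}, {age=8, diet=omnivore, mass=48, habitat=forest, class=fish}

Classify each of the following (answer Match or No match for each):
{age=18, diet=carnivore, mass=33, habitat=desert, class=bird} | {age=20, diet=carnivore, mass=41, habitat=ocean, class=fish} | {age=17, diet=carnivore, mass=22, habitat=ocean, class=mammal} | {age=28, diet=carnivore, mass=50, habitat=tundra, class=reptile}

No match, No match, Match, No match

'Match' ⟺ class is mammal.
{age=18, diet=carnivore, mass=33, habitat=desert, class=bird}: class is bird — doesn't qualify, so No match. {age=20, diet=carnivore, mass=41, habitat=ocean, class=fish}: class is fish — doesn't qualify, so No match. {age=17, diet=carnivore, mass=22, habitat=ocean, class=mammal}: class is mammal — has this property, so Match. {age=28, diet=carnivore, mass=50, habitat=tundra, class=reptile}: class is reptile — doesn't qualify, so No match.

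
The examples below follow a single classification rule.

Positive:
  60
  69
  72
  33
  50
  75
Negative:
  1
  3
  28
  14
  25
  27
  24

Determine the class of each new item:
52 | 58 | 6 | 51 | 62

The simplest hypothesis consistent with all the labels is: at least 33.
52: Positive (52 ≥ 33).
58: Positive (58 ≥ 33).
6: Negative (6 < 33).
51: Positive (51 ≥ 33).
62: Positive (62 ≥ 33).

Positive, Positive, Negative, Positive, Positive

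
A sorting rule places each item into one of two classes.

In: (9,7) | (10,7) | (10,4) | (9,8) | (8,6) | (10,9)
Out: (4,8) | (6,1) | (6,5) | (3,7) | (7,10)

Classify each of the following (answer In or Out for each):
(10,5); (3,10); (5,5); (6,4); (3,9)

'In' ⟺ first ≥ 8.
(10,5) — first 10, hence In.
(3,10) — first 3, hence Out.
(5,5) — first 5, hence Out.
(6,4) — first 6, hence Out.
(3,9) — first 3, hence Out.

In, Out, Out, Out, Out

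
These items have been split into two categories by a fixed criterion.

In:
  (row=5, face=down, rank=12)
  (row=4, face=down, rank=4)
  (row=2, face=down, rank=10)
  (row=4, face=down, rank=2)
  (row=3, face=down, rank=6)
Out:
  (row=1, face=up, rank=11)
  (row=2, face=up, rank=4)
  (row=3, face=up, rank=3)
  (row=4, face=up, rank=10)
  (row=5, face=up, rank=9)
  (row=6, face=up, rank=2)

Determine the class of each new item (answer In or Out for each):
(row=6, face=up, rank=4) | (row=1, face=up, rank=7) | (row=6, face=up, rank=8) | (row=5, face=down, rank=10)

Out, Out, Out, In

All 'In' examples share one property — face is down — and every 'Out' example lacks it.
(row=6, face=up, rank=4) — face is up, hence Out. (row=1, face=up, rank=7) — face is up, hence Out. (row=6, face=up, rank=8) — face is up, hence Out. (row=5, face=down, rank=10) — face is down, hence In.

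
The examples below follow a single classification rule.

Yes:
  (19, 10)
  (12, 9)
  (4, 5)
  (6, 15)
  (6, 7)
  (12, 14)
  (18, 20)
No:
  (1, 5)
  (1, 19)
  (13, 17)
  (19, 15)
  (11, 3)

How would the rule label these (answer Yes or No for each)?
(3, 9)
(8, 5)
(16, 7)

The simplest hypothesis consistent with all the labels is: product is even.

No, Yes, Yes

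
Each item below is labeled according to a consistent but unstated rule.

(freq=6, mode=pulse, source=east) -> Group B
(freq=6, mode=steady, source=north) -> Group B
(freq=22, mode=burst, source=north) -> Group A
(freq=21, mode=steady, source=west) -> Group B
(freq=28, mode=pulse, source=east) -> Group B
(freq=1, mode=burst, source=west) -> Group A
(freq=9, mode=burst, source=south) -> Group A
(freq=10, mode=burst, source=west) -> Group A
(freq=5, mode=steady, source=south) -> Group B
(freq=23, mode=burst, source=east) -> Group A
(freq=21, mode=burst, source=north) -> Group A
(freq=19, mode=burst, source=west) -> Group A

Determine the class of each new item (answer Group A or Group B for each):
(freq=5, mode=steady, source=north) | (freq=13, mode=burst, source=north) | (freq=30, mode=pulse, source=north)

The distinguishing property — mode is burst — holds for all the 'Group A' cases and none of the 'Group B' cases.
Group B: (freq=5, mode=steady, source=north), since mode is steady. Group A: (freq=13, mode=burst, source=north), since mode is burst. Group B: (freq=30, mode=pulse, source=north), since mode is pulse.

Group B, Group A, Group B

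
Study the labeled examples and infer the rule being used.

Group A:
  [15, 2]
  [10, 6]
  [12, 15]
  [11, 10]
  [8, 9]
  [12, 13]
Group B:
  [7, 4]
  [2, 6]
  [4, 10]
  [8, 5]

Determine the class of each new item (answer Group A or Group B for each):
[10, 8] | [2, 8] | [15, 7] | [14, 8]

One predicate separates the groups cleanly: sum ≥ 16.
[10, 8]: Group A (10+8 = 18).
[2, 8]: Group B (2+8 = 10).
[15, 7]: Group A (15+7 = 22).
[14, 8]: Group A (14+8 = 22).

Group A, Group B, Group A, Group A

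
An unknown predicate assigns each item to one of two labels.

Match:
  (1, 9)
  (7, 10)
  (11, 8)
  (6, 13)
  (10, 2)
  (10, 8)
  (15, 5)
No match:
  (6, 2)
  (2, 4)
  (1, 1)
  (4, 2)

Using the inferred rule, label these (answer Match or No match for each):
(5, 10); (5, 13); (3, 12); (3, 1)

A rule that fits every label: sum ≥ 10 — true of each 'Match' example, false of each 'No match' one.
(5, 10): Match (5+10 = 15).
(5, 13): Match (5+13 = 18).
(3, 12): Match (3+12 = 15).
(3, 1): No match (3+1 = 4).

Match, Match, Match, No match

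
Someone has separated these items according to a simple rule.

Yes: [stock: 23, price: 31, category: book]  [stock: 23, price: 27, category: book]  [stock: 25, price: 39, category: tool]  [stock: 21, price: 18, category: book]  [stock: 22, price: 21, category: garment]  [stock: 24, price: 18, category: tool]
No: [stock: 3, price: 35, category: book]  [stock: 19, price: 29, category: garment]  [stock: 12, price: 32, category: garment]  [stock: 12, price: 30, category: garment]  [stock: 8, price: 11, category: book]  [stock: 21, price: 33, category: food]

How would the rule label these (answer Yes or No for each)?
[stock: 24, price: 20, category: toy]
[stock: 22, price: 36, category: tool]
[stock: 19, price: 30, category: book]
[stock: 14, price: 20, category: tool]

Yes, Yes, No, No

Every 'Yes' example satisfies: stock ≥ 22 OR price = 18. None of the 'No' examples do.
Yes: [stock: 24, price: 20, category: toy], since stock = 24, price = 20. Yes: [stock: 22, price: 36, category: tool], since stock = 22, price = 36. No: [stock: 19, price: 30, category: book], since stock = 19, price = 30. No: [stock: 14, price: 20, category: tool], since stock = 14, price = 20.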